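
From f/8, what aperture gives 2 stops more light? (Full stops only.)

f/4

Aperture: f/8 → f/5.6 → f/4 — 2 stops opened up (brighter).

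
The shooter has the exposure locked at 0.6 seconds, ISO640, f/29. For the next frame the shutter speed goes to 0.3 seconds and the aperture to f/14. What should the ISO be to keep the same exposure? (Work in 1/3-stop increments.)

Shutter speed: 0.6 → 0.5 → 0.4 → 0.3 — 1 stop faster (darker).
Aperture: f/29 → f/25 → f/22 → f/20 → f/18 → f/16 → f/14 — 2 stops opened up (brighter).
Net change so far: 1 stop brighter. Offset with the ISO: 640 → 500 → 400 → 320.

ISO 320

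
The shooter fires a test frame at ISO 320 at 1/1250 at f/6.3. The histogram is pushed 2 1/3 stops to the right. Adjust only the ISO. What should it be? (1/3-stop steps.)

Overexposed by 2 1/3 stops → need 2 1/3 stops darker.
ISO: 320 → 250 → 200 → 160 → 125 → 100 → 80 → 64.

ISO 64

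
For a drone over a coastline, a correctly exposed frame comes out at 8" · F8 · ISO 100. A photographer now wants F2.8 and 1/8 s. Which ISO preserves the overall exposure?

Aperture: f/8 → f/5.6 → f/4 → f/2.8 — 3 stops wider (brighter).
Shutter speed: 8 → 4 → 2 → 1 → 1/2 → 1/4 → 1/8 — 6 stops shorter (darker).
Net change so far: 3 stops darker. Offset with the ISO: 100 → 200 → 400 → 800.

ISO 800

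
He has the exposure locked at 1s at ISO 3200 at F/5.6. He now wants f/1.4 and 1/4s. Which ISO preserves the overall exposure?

Aperture: f/5.6 → f/4 → f/2.8 → f/2 → f/1.4 — 4 stops opened up (brighter).
Shutter speed: 1 → 1/2 → 1/4 — 2 stops shorter (darker).
Net change so far: 2 stops brighter. Offset with the ISO: 3200 → 1600 → 800.

ISO 800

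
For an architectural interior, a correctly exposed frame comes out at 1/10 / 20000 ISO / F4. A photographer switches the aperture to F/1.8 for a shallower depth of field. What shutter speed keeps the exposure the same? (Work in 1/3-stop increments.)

Aperture: f/4 → f/3.5 → f/3.2 → f/2.8 → f/2.5 → f/2.2 → f/2 → f/1.8 — 2 1/3 stops wider (brighter).
Need 2 1/3 stops darker from the shutter speed: 1/10 → 1/13 → 1/15 → 1/20 → 1/25 → 1/30 → 1/40 → 1/50.

1/50s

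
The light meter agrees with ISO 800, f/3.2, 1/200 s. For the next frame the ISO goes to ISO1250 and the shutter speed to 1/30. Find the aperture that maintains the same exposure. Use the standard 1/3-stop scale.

ISO: 800 → 1000 → 1250 — 2/3 stop higher (brighter).
Shutter speed: 1/200 → 1/160 → 1/125 → 1/100 → 1/80 → 1/60 → 1/50 → 1/40 → 1/30 — 2 2/3 stops longer (brighter).
Net change so far: 3 1/3 stops brighter. Offset with the aperture: f/3.2 → f/3.5 → f/4 → f/4.5 → f/5 → f/5.6 → f/6.3 → f/7.1 → f/8 → f/9 → f/10.

f/10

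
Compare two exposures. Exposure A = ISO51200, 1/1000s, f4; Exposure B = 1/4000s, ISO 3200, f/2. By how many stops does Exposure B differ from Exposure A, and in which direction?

Aperture: f/4 → f/2.8 → f/2 — 2 stops opened up (brighter).
Shutter speed: 1/1000 → 1/2000 → 1/4000 — 2 stops shorter (darker).
ISO: 51200 → 25600 → 12800 → 6400 → 3200 — 4 stops dropped (darker).
Net: +2 −2 −4 = −4 stops.

4 stops darker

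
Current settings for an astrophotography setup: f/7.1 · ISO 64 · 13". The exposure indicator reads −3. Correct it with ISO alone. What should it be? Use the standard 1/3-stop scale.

Underexposed by 3 stops → need 3 stops brighter.
ISO: 64 → 80 → 100 → 125 → 160 → 200 → 250 → 320 → 400 → 500.

ISO 500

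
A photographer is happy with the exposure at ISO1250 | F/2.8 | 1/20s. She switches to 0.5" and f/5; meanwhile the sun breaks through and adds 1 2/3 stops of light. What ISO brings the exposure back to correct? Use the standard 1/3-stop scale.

Scene light: 1 2/3 stops brighter.
Shutter speed: 1/20 → 1/15 → 1/13 → 1/10 → 1/8 → 1/6 → 1/5 → 1/4 → 0.3 → 0.4 → 0.5 — 3 1/3 stops slower (brighter).
Aperture: f/2.8 → f/3.2 → f/3.5 → f/4 → f/4.5 → f/5 — 1 2/3 stops smaller aperture (darker).
Net so far: 3 1/3 stops brighter. ISO: 1250 → 1000 → 800 → 640 → 500 → 400 → 320 → 250 → 200 → 160 → 125.

ISO 125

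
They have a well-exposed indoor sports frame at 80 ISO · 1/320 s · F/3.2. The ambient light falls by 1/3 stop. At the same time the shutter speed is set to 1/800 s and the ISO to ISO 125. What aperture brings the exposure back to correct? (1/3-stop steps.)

Scene light: 1/3 stop darker.
Shutter speed: 1/320 → 1/400 → 1/500 → 1/640 → 1/800 — 1 1/3 stops shorter (darker).
ISO: 80 → 100 → 125 — 2/3 stop higher (brighter).
Net so far: 1 stop darker. Aperture: f/3.2 → f/2.8 → f/2.5 → f/2.2.

f/2.2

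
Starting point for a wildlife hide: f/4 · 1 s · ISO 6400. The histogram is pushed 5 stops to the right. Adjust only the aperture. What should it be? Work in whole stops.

Overexposed by 5 stops → need 5 stops darker.
Aperture: f/4 → f/5.6 → f/8 → f/11 → f/16 → f/22.

f/22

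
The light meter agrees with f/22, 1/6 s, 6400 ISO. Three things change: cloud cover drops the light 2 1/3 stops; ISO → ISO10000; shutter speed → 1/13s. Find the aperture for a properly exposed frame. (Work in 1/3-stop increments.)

f/9

Scene light: 2 1/3 stops darker.
ISO: 6400 → 8000 → 10000 — 2/3 stop raised (brighter).
Shutter speed: 1/6 → 1/8 → 1/10 → 1/13 — 1 stop faster (darker).
Net so far: 2 2/3 stops darker. Aperture: f/22 → f/20 → f/18 → f/16 → f/14 → f/13 → f/11 → f/10 → f/9.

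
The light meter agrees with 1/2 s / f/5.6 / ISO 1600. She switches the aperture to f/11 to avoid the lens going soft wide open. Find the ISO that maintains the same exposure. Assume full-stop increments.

ISO 6400

Aperture: f/5.6 → f/8 → f/11 — 2 stops narrower (darker).
Need 2 stops brighter from the ISO: 1600 → 3200 → 6400.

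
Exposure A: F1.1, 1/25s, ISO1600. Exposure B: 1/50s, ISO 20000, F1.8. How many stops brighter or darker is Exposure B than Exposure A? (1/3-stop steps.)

Aperture: f/1.1 → f/1.2 → f/1.4 → f/1.6 → f/1.8 — 1 1/3 stops smaller aperture (darker).
Shutter speed: 1/25 → 1/30 → 1/40 → 1/50 — 1 stop shorter (darker).
ISO: 1600 → 2000 → 2500 → 3200 → 4000 → 5000 → 6400 → 8000 → 10000 → 12800 → 16000 → 20000 — 3 2/3 stops raised (brighter).
Net: −1 1/3 −1 +3 2/3 = +1 1/3 stops.

1 1/3 stops brighter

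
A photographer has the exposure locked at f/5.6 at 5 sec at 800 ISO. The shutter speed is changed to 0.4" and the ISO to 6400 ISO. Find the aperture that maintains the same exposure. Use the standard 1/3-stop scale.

f/4.5

Shutter speed: 5 → 4 → 3.2 → 2.5 → 2 → 1.6 → 1.3 → 1 → 0.8 → 0.6 → 0.5 → 0.4 — 3 2/3 stops shorter (darker).
ISO: 800 → 1000 → 1250 → 1600 → 2000 → 2500 → 3200 → 4000 → 5000 → 6400 — 3 stops higher (brighter).
Net change so far: 2/3 stop darker. Offset with the aperture: f/5.6 → f/5 → f/4.5.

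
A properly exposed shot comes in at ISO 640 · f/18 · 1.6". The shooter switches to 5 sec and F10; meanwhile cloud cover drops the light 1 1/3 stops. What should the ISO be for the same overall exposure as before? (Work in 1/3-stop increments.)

ISO 160

Scene light: 1 1/3 stops darker.
Shutter speed: 1.6 → 2 → 2.5 → 3.2 → 4 → 5 — 1 2/3 stops slower (brighter).
Aperture: f/18 → f/16 → f/14 → f/13 → f/11 → f/10 — 1 2/3 stops larger aperture (brighter).
Net so far: 2 stops brighter. ISO: 640 → 500 → 400 → 320 → 250 → 200 → 160.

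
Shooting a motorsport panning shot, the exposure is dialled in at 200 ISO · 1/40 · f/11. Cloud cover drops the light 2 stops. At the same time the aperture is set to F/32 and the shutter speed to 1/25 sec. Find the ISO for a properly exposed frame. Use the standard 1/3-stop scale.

Scene light: 2 stops darker.
Aperture: f/11 → f/13 → f/14 → f/16 → f/18 → f/20 → f/22 → f/25 → f/29 → f/32 — 3 stops narrower (darker).
Shutter speed: 1/40 → 1/30 → 1/25 — 2/3 stop longer (brighter).
Net so far: 4 1/3 stops darker. ISO: 200 → 250 → 320 → 400 → 500 → 640 → 800 → 1000 → 1250 → 1600 → 2000 → 2500 → 3200 → 4000.

ISO 4000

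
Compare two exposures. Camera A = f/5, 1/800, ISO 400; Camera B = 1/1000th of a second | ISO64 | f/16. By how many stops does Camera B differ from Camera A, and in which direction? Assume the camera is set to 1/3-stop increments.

Aperture: f/5 → f/5.6 → f/6.3 → f/7.1 → f/8 → f/9 → f/10 → f/11 → f/13 → f/14 → f/16 — 3 1/3 stops stopped down (darker).
Shutter speed: 1/800 → 1/1000 — 1/3 stop shorter (darker).
ISO: 400 → 320 → 250 → 200 → 160 → 125 → 100 → 80 → 64 — 2 2/3 stops lower (darker).
Net: −3 1/3 −1/3 −2 2/3 = −6 1/3 stops.

6 1/3 stops darker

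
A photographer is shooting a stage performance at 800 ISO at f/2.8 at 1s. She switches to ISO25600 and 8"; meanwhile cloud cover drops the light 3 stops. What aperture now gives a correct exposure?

Scene light: 3 stops darker.
ISO: 800 → 1600 → 3200 → 6400 → 12800 → 25600 — 5 stops raised (brighter).
Shutter speed: 1 → 2 → 4 → 8 — 3 stops slower (brighter).
Net so far: 5 stops brighter. Aperture: f/2.8 → f/4 → f/5.6 → f/8 → f/11 → f/16.

f/16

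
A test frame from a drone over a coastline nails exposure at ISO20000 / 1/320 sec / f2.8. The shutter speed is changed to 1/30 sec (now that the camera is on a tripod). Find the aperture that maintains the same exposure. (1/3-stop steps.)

f/9

Shutter speed: 1/320 → 1/250 → 1/200 → 1/160 → 1/125 → 1/100 → 1/80 → 1/60 → 1/50 → 1/40 → 1/30 — 3 1/3 stops slower (brighter).
Need 3 1/3 stops darker from the aperture: f/2.8 → f/3.2 → f/3.5 → f/4 → f/4.5 → f/5 → f/5.6 → f/6.3 → f/7.1 → f/8 → f/9.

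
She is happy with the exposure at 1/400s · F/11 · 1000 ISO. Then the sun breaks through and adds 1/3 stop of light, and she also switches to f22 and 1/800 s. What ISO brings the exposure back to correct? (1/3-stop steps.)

Scene light: 1/3 stop brighter.
Aperture: f/11 → f/13 → f/14 → f/16 → f/18 → f/20 → f/22 — 2 stops smaller aperture (darker).
Shutter speed: 1/400 → 1/500 → 1/640 → 1/800 — 1 stop shorter (darker).
Net so far: 2 2/3 stops darker. ISO: 1000 → 1250 → 1600 → 2000 → 2500 → 3200 → 4000 → 5000 → 6400.

ISO 6400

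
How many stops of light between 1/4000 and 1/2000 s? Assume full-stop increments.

1 stop

1/4000 → 1/2000 — count the steps: 1 stop.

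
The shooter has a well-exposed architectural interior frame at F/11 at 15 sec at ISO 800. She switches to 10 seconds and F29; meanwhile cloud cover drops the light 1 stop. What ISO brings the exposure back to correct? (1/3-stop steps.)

ISO 16000

Scene light: 1 stop darker.
Shutter speed: 15 → 13 → 10 — 2/3 stop faster (darker).
Aperture: f/11 → f/13 → f/14 → f/16 → f/18 → f/20 → f/22 → f/25 → f/29 — 2 2/3 stops stopped down (darker).
Net so far: 4 1/3 stops darker. ISO: 800 → 1000 → 1250 → 1600 → 2000 → 2500 → 3200 → 4000 → 5000 → 6400 → 8000 → 10000 → 12800 → 16000.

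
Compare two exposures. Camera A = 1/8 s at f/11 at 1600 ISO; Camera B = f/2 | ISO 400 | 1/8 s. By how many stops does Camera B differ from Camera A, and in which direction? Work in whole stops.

3 stops brighter

Aperture: f/11 → f/8 → f/5.6 → f/4 → f/2.8 → f/2 — 5 stops opened up (brighter).
Shutter speed: unchanged.
ISO: 1600 → 800 → 400 — 2 stops dropped (darker).
Net: +5 −2 = +3 stops.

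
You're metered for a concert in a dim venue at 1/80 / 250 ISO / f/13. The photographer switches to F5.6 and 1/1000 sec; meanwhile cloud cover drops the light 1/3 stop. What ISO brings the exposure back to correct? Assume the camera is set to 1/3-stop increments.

Scene light: 1/3 stop darker.
Aperture: f/13 → f/11 → f/10 → f/9 → f/8 → f/7.1 → f/6.3 → f/5.6 — 2 1/3 stops opened up (brighter).
Shutter speed: 1/80 → 1/100 → 1/125 → 1/160 → 1/200 → 1/250 → 1/320 → 1/400 → 1/500 → 1/640 → 1/800 → 1/1000 — 3 2/3 stops shorter (darker).
Net so far: 1 2/3 stops darker. ISO: 250 → 320 → 400 → 500 → 640 → 800.

ISO 800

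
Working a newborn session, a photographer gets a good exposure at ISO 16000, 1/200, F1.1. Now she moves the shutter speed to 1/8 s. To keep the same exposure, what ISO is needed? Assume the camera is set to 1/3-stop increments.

ISO 640

Shutter speed: 1/200 → 1/160 → 1/125 → 1/100 → 1/80 → 1/60 → 1/50 → 1/40 → 1/30 → 1/25 → 1/20 → 1/15 → 1/13 → 1/10 → 1/8 — 4 2/3 stops slower (brighter).
Need 4 2/3 stops darker from the ISO: 16000 → 12800 → 10000 → 8000 → 6400 → 5000 → 4000 → 3200 → 2500 → 2000 → 1600 → 1250 → 1000 → 800 → 640.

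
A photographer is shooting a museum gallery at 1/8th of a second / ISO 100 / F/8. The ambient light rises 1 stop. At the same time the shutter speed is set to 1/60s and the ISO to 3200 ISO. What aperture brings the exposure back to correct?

Scene light: 1 stop brighter.
Shutter speed: 1/8 → 1/15 → 1/30 → 1/60 — 3 stops shorter (darker).
ISO: 100 → 200 → 400 → 800 → 1600 → 3200 — 5 stops raised (brighter).
Net so far: 3 stops brighter. Aperture: f/8 → f/11 → f/16 → f/22.

f/22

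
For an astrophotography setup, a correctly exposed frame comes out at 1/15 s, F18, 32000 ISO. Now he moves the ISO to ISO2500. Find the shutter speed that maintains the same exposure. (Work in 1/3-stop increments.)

ISO: 32000 → 25600 → 20000 → 16000 → 12800 → 10000 → 8000 → 6400 → 5000 → 4000 → 3200 → 2500 — 3 2/3 stops dropped (darker).
Need 3 2/3 stops brighter from the shutter speed: 1/15 → 1/13 → 1/10 → 1/8 → 1/6 → 1/5 → 1/4 → 0.3 → 0.4 → 0.5 → 0.6 → 0.8.

0.8 s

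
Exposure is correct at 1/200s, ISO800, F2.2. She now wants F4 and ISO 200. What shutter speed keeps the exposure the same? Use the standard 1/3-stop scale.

Aperture: f/2.2 → f/2.5 → f/2.8 → f/3.2 → f/3.5 → f/4 — 1 2/3 stops stopped down (darker).
ISO: 800 → 640 → 500 → 400 → 320 → 250 → 200 — 2 stops dropped (darker).
Net change so far: 3 2/3 stops darker. Offset with the shutter speed: 1/200 → 1/160 → 1/125 → 1/100 → 1/80 → 1/60 → 1/50 → 1/40 → 1/30 → 1/25 → 1/20 → 1/15.

1/15s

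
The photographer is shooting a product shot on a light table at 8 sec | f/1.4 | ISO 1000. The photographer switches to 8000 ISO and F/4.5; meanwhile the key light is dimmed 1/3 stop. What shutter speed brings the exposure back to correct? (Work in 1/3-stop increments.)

13 s

Scene light: 1/3 stop darker.
ISO: 1000 → 1250 → 1600 → 2000 → 2500 → 3200 → 4000 → 5000 → 6400 → 8000 — 3 stops raised (brighter).
Aperture: f/1.4 → f/1.6 → f/1.8 → f/2 → f/2.2 → f/2.5 → f/2.8 → f/3.2 → f/3.5 → f/4 → f/4.5 — 3 1/3 stops stopped down (darker).
Net so far: 2/3 stop darker. Shutter speed: 8 → 10 → 13.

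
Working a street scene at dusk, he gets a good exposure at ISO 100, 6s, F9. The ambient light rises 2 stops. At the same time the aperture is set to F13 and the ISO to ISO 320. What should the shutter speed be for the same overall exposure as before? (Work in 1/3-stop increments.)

1 s

Scene light: 2 stops brighter.
Aperture: f/9 → f/10 → f/11 → f/13 — 1 stop smaller aperture (darker).
ISO: 100 → 125 → 160 → 200 → 250 → 320 — 1 2/3 stops higher (brighter).
Net so far: 2 2/3 stops brighter. Shutter speed: 6 → 5 → 4 → 3.2 → 2.5 → 2 → 1.6 → 1.3 → 1.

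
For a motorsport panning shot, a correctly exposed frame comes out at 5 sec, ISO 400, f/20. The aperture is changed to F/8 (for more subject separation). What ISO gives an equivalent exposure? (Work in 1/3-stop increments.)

Aperture: f/20 → f/18 → f/16 → f/14 → f/13 → f/11 → f/10 → f/9 → f/8 — 2 2/3 stops opened up (brighter).
Need 2 2/3 stops darker from the ISO: 400 → 320 → 250 → 200 → 160 → 125 → 100 → 80 → 64.

ISO 64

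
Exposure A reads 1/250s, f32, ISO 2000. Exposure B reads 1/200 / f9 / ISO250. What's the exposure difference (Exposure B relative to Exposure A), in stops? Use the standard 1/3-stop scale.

1 stop brighter

Aperture: f/32 → f/29 → f/25 → f/22 → f/20 → f/18 → f/16 → f/14 → f/13 → f/11 → f/10 → f/9 — 3 2/3 stops larger aperture (brighter).
Shutter speed: 1/250 → 1/200 — 1/3 stop longer (brighter).
ISO: 2000 → 1600 → 1250 → 1000 → 800 → 640 → 500 → 400 → 320 → 250 — 3 stops lower (darker).
Net: +3 2/3 +1/3 −3 = +1 stop.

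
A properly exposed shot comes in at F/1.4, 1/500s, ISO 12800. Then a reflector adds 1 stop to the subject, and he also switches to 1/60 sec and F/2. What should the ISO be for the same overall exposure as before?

Scene light: 1 stop brighter.
Shutter speed: 1/500 → 1/250 → 1/125 → 1/60 — 3 stops slower (brighter).
Aperture: f/1.4 → f/2 — 1 stop stopped down (darker).
Net so far: 3 stops brighter. ISO: 12800 → 6400 → 3200 → 1600.

ISO 1600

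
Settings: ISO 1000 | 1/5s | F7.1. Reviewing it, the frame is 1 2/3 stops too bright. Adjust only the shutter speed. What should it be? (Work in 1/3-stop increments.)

Overexposed by 1 2/3 stops → need 1 2/3 stops darker.
Shutter speed: 1/5 → 1/6 → 1/8 → 1/10 → 1/13 → 1/15.

1/15s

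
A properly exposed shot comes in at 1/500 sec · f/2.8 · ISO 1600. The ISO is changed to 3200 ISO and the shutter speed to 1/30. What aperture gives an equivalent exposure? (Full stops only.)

f/16

ISO: 1600 → 3200 — 1 stop higher (brighter).
Shutter speed: 1/500 → 1/250 → 1/125 → 1/60 → 1/30 — 4 stops slower (brighter).
Net change so far: 5 stops brighter. Offset with the aperture: f/2.8 → f/4 → f/5.6 → f/8 → f/11 → f/16.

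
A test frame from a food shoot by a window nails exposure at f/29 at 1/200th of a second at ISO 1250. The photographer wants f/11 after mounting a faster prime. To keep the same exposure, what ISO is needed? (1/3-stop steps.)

ISO 200

Aperture: f/29 → f/25 → f/22 → f/20 → f/18 → f/16 → f/14 → f/13 → f/11 — 2 2/3 stops wider (brighter).
Need 2 2/3 stops darker from the ISO: 1250 → 1000 → 800 → 640 → 500 → 400 → 320 → 250 → 200.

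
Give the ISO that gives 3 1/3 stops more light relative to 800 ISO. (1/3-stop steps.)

ISO: 800 → 1000 → 1250 → 1600 → 2000 → 2500 → 3200 → 4000 → 5000 → 6400 → 8000 — 3 1/3 stops higher (brighter).

ISO 8000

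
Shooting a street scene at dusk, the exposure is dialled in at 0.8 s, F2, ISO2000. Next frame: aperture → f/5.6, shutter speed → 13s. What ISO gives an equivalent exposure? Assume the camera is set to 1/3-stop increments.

Aperture: f/2 → f/2.2 → f/2.5 → f/2.8 → f/3.2 → f/3.5 → f/4 → f/4.5 → f/5 → f/5.6 — 3 stops smaller aperture (darker).
Shutter speed: 0.8 → 1 → 1.3 → 1.6 → 2 → 2.5 → 3.2 → 4 → 5 → 6 → 8 → 10 → 13 — 4 stops slower (brighter).
Net change so far: 1 stop brighter. Offset with the ISO: 2000 → 1600 → 1250 → 1000.

ISO 1000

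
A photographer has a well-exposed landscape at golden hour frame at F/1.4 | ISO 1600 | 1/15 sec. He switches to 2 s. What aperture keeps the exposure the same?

f/8

Shutter speed: 1/15 → 1/8 → 1/4 → 1/2 → 1 → 2 — 5 stops slower (brighter).
Need 5 stops darker from the aperture: f/1.4 → f/2 → f/2.8 → f/4 → f/5.6 → f/8.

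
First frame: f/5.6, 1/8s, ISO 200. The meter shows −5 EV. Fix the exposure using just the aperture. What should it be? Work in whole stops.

Underexposed by 5 stops → need 5 stops brighter.
Aperture: f/5.6 → f/4 → f/2.8 → f/2 → f/1.4 → f/1.0.

f/1.0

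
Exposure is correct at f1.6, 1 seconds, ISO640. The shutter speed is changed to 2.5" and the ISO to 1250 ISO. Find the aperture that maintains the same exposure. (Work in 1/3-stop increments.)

Shutter speed: 1 → 1.3 → 1.6 → 2 → 2.5 — 1 1/3 stops longer (brighter).
ISO: 640 → 800 → 1000 → 1250 — 1 stop raised (brighter).
Net change so far: 2 1/3 stops brighter. Offset with the aperture: f/1.6 → f/1.8 → f/2 → f/2.2 → f/2.5 → f/2.8 → f/3.2 → f/3.5.

f/3.5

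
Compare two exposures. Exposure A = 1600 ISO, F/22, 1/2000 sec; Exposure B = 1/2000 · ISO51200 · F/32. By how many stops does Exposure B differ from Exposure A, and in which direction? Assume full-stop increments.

4 stops brighter

Aperture: f/22 → f/32 — 1 stop narrower (darker).
Shutter speed: unchanged.
ISO: 1600 → 3200 → 6400 → 12800 → 25600 → 51200 — 5 stops higher (brighter).
Net: −1 +5 = +4 stops.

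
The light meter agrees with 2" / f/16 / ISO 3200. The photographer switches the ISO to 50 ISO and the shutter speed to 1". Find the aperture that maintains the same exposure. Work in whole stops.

ISO: 3200 → 1600 → 800 → 400 → 200 → 100 → 50 — 6 stops lower (darker).
Shutter speed: 2 → 1 — 1 stop faster (darker).
Net change so far: 7 stops darker. Offset with the aperture: f/16 → f/11 → f/8 → f/5.6 → f/4 → f/2.8 → f/2 → f/1.4.

f/1.4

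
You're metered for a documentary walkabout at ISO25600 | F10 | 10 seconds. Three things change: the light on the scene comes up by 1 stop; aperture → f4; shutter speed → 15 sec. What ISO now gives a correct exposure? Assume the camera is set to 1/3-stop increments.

ISO 1250

Scene light: 1 stop brighter.
Aperture: f/10 → f/9 → f/8 → f/7.1 → f/6.3 → f/5.6 → f/5 → f/4.5 → f/4 — 2 2/3 stops wider (brighter).
Shutter speed: 10 → 13 → 15 — 2/3 stop slower (brighter).
Net so far: 4 1/3 stops brighter. ISO: 25600 → 20000 → 16000 → 12800 → 10000 → 8000 → 6400 → 5000 → 4000 → 3200 → 2500 → 2000 → 1600 → 1250.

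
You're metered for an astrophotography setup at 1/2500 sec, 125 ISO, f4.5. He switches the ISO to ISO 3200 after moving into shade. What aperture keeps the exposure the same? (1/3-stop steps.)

f/22

ISO: 125 → 160 → 200 → 250 → 320 → 400 → 500 → 640 → 800 → 1000 → 1250 → 1600 → 2000 → 2500 → 3200 — 4 2/3 stops higher (brighter).
Need 4 2/3 stops darker from the aperture: f/4.5 → f/5 → f/5.6 → f/6.3 → f/7.1 → f/8 → f/9 → f/10 → f/11 → f/13 → f/14 → f/16 → f/18 → f/20 → f/22.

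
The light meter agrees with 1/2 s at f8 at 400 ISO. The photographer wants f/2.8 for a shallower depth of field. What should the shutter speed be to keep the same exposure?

1/15s

Aperture: f/8 → f/5.6 → f/4 → f/2.8 — 3 stops larger aperture (brighter).
Need 3 stops darker from the shutter speed: 1/2 → 1/4 → 1/8 → 1/15.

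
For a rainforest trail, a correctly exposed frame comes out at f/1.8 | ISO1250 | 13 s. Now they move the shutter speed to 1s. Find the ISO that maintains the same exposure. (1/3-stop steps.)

ISO 16000

Shutter speed: 13 → 10 → 8 → 6 → 5 → 4 → 3.2 → 2.5 → 2 → 1.6 → 1.3 → 1 — 3 2/3 stops faster (darker).
Need 3 2/3 stops brighter from the ISO: 1250 → 1600 → 2000 → 2500 → 3200 → 4000 → 5000 → 6400 → 8000 → 10000 → 12800 → 16000.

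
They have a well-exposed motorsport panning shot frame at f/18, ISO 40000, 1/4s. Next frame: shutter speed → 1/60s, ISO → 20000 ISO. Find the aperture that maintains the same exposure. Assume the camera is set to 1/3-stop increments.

Shutter speed: 1/4 → 1/5 → 1/6 → 1/8 → 1/10 → 1/13 → 1/15 → 1/20 → 1/25 → 1/30 → 1/40 → 1/50 → 1/60 — 4 stops faster (darker).
ISO: 40000 → 32000 → 25600 → 20000 — 1 stop lower (darker).
Net change so far: 5 stops darker. Offset with the aperture: f/18 → f/16 → f/14 → f/13 → f/11 → f/10 → f/9 → f/8 → f/7.1 → f/6.3 → f/5.6 → f/5 → f/4.5 → f/4 → f/3.5 → f/3.2.

f/3.2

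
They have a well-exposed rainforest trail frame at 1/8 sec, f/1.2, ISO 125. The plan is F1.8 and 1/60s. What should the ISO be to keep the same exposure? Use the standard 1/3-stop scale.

Aperture: f/1.2 → f/1.4 → f/1.6 → f/1.8 — 1 stop narrower (darker).
Shutter speed: 1/8 → 1/10 → 1/13 → 1/15 → 1/20 → 1/25 → 1/30 → 1/40 → 1/50 → 1/60 — 3 stops shorter (darker).
Net change so far: 4 stops darker. Offset with the ISO: 125 → 160 → 200 → 250 → 320 → 400 → 500 → 640 → 800 → 1000 → 1250 → 1600 → 2000.

ISO 2000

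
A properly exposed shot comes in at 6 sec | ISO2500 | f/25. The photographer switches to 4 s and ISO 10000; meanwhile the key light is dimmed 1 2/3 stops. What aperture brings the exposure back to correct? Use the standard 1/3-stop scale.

f/22

Scene light: 1 2/3 stops darker.
Shutter speed: 6 → 5 → 4 — 2/3 stop faster (darker).
ISO: 2500 → 3200 → 4000 → 5000 → 6400 → 8000 → 10000 — 2 stops higher (brighter).
Net so far: 1/3 stop darker. Aperture: f/25 → f/22.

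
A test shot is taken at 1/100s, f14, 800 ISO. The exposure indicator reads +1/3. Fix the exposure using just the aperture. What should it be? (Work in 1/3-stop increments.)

Overexposed by 1/3 stop → need 1/3 stop darker.
Aperture: f/14 → f/16.

f/16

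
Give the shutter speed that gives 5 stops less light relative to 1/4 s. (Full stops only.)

Shutter speed: 1/4 → 1/8 → 1/15 → 1/30 → 1/60 → 1/125 — 5 stops shorter (darker).

1/125s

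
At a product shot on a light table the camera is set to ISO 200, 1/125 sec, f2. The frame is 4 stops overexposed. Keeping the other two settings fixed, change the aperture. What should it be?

Overexposed by 4 stops → need 4 stops darker.
Aperture: f/2 → f/2.8 → f/4 → f/5.6 → f/8.

f/8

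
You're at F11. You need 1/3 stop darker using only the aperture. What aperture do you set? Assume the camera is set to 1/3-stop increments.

f/13

Aperture: f/11 → f/13 — 1/3 stop stopped down (darker).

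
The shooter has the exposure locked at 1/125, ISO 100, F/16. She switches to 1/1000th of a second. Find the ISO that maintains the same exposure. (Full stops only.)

ISO 800

Shutter speed: 1/125 → 1/250 → 1/500 → 1/1000 — 3 stops faster (darker).
Need 3 stops brighter from the ISO: 100 → 200 → 400 → 800.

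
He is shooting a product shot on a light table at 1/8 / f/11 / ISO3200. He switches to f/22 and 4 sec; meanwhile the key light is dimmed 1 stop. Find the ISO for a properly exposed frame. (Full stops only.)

Scene light: 1 stop darker.
Aperture: f/11 → f/16 → f/22 — 2 stops smaller aperture (darker).
Shutter speed: 1/8 → 1/4 → 1/2 → 1 → 2 → 4 — 5 stops longer (brighter).
Net so far: 2 stops brighter. ISO: 3200 → 1600 → 800.

ISO 800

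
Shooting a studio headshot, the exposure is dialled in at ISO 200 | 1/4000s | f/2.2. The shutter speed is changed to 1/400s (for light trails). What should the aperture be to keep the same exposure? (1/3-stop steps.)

Shutter speed: 1/4000 → 1/3200 → 1/2500 → 1/2000 → 1/1600 → 1/1250 → 1/1000 → 1/800 → 1/640 → 1/500 → 1/400 — 3 1/3 stops slower (brighter).
Need 3 1/3 stops darker from the aperture: f/2.2 → f/2.5 → f/2.8 → f/3.2 → f/3.5 → f/4 → f/4.5 → f/5 → f/5.6 → f/6.3 → f/7.1.

f/7.1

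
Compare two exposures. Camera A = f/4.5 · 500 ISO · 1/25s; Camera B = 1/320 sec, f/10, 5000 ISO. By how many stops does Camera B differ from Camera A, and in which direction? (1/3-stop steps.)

2 2/3 stops darker

Aperture: f/4.5 → f/5 → f/5.6 → f/6.3 → f/7.1 → f/8 → f/9 → f/10 — 2 1/3 stops stopped down (darker).
Shutter speed: 1/25 → 1/30 → 1/40 → 1/50 → 1/60 → 1/80 → 1/100 → 1/125 → 1/160 → 1/200 → 1/250 → 1/320 — 3 2/3 stops shorter (darker).
ISO: 500 → 640 → 800 → 1000 → 1250 → 1600 → 2000 → 2500 → 3200 → 4000 → 5000 — 3 1/3 stops higher (brighter).
Net: −2 1/3 −3 2/3 +3 1/3 = −2 2/3 stops.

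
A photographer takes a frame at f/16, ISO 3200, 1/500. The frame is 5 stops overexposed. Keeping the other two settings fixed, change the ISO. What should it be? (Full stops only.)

ISO 100

Overexposed by 5 stops → need 5 stops darker.
ISO: 3200 → 1600 → 800 → 400 → 200 → 100.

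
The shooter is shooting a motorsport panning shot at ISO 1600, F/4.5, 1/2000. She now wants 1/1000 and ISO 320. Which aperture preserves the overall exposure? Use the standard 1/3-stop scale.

Shutter speed: 1/2000 → 1/1600 → 1/1250 → 1/1000 — 1 stop longer (brighter).
ISO: 1600 → 1250 → 1000 → 800 → 640 → 500 → 400 → 320 — 2 1/3 stops dropped (darker).
Net change so far: 1 1/3 stops darker. Offset with the aperture: f/4.5 → f/4 → f/3.5 → f/3.2 → f/2.8.

f/2.8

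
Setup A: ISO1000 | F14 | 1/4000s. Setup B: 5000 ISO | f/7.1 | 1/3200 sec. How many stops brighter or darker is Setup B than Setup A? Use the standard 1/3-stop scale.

Aperture: f/14 → f/13 → f/11 → f/10 → f/9 → f/8 → f/7.1 — 2 stops wider (brighter).
Shutter speed: 1/4000 → 1/3200 — 1/3 stop longer (brighter).
ISO: 1000 → 1250 → 1600 → 2000 → 2500 → 3200 → 4000 → 5000 — 2 1/3 stops raised (brighter).
Net: +2 +1/3 +2 1/3 = +4 2/3 stops.

4 2/3 stops brighter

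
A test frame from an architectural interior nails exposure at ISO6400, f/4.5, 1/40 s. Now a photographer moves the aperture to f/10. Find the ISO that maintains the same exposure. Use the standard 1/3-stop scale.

ISO 32000

Aperture: f/4.5 → f/5 → f/5.6 → f/6.3 → f/7.1 → f/8 → f/9 → f/10 — 2 1/3 stops smaller aperture (darker).
Need 2 1/3 stops brighter from the ISO: 6400 → 8000 → 10000 → 12800 → 16000 → 20000 → 25600 → 32000.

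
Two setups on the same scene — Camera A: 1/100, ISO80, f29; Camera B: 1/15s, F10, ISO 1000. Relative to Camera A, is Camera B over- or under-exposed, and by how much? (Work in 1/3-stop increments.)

9 1/3 stops brighter

Aperture: f/29 → f/25 → f/22 → f/20 → f/18 → f/16 → f/14 → f/13 → f/11 → f/10 — 3 stops wider (brighter).
Shutter speed: 1/100 → 1/80 → 1/60 → 1/50 → 1/40 → 1/30 → 1/25 → 1/20 → 1/15 — 2 2/3 stops slower (brighter).
ISO: 80 → 100 → 125 → 160 → 200 → 250 → 320 → 400 → 500 → 640 → 800 → 1000 — 3 2/3 stops raised (brighter).
Net: +3 +2 2/3 +3 2/3 = +9 1/3 stops.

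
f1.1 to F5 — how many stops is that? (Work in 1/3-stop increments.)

4 1/3 stops

f/1.1 → f/1.2 → f/1.4 → f/1.6 → f/1.8 → f/2 → f/2.2 → f/2.5 → f/2.8 → f/3.2 → f/3.5 → f/4 → f/4.5 → f/5 — count the steps: 13 third-stops = 4 1/3 stops.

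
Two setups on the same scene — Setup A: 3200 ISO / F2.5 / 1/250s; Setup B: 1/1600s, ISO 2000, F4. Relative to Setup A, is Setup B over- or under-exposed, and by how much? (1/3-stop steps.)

Aperture: f/2.5 → f/2.8 → f/3.2 → f/3.5 → f/4 — 1 1/3 stops smaller aperture (darker).
Shutter speed: 1/250 → 1/320 → 1/400 → 1/500 → 1/640 → 1/800 → 1/1000 → 1/1250 → 1/1600 — 2 2/3 stops faster (darker).
ISO: 3200 → 2500 → 2000 — 2/3 stop lower (darker).
Net: −1 1/3 −2 2/3 −2/3 = −4 2/3 stops.

4 2/3 stops darker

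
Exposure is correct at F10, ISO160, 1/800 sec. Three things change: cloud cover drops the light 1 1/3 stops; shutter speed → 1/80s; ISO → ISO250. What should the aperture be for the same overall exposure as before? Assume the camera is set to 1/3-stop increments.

Scene light: 1 1/3 stops darker.
Shutter speed: 1/800 → 1/640 → 1/500 → 1/400 → 1/320 → 1/250 → 1/200 → 1/160 → 1/125 → 1/100 → 1/80 — 3 1/3 stops slower (brighter).
ISO: 160 → 200 → 250 — 2/3 stop higher (brighter).
Net so far: 2 2/3 stops brighter. Aperture: f/10 → f/11 → f/13 → f/14 → f/16 → f/18 → f/20 → f/22 → f/25.

f/25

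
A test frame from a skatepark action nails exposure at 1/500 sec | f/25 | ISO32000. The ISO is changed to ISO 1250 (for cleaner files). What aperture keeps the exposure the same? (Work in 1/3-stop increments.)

f/5

ISO: 32000 → 25600 → 20000 → 16000 → 12800 → 10000 → 8000 → 6400 → 5000 → 4000 → 3200 → 2500 → 2000 → 1600 → 1250 — 4 2/3 stops dropped (darker).
Need 4 2/3 stops brighter from the aperture: f/25 → f/22 → f/20 → f/18 → f/16 → f/14 → f/13 → f/11 → f/10 → f/9 → f/8 → f/7.1 → f/6.3 → f/5.6 → f/5.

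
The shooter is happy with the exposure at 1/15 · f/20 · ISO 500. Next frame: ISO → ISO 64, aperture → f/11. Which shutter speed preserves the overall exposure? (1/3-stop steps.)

1/6s

ISO: 500 → 400 → 320 → 250 → 200 → 160 → 125 → 100 → 80 → 64 — 3 stops dropped (darker).
Aperture: f/20 → f/18 → f/16 → f/14 → f/13 → f/11 — 1 2/3 stops wider (brighter).
Net change so far: 1 1/3 stops darker. Offset with the shutter speed: 1/15 → 1/13 → 1/10 → 1/8 → 1/6.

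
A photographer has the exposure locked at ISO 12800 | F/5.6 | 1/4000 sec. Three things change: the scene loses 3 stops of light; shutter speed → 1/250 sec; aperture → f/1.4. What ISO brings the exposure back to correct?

ISO 400

Scene light: 3 stops darker.
Shutter speed: 1/4000 → 1/2000 → 1/1000 → 1/500 → 1/250 — 4 stops slower (brighter).
Aperture: f/5.6 → f/4 → f/2.8 → f/2 → f/1.4 — 4 stops larger aperture (brighter).
Net so far: 5 stops brighter. ISO: 12800 → 6400 → 3200 → 1600 → 800 → 400.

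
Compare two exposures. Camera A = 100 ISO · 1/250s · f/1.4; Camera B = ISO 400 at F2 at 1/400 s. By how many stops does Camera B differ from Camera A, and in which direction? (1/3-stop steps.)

1/3 stop brighter

Aperture: f/1.4 → f/1.6 → f/1.8 → f/2 — 1 stop smaller aperture (darker).
Shutter speed: 1/250 → 1/320 → 1/400 — 2/3 stop shorter (darker).
ISO: 100 → 125 → 160 → 200 → 250 → 320 → 400 — 2 stops raised (brighter).
Net: −1 −2/3 +2 = +1/3 stops.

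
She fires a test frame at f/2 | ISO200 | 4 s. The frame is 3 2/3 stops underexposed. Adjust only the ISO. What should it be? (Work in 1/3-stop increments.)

Underexposed by 3 2/3 stops → need 3 2/3 stops brighter.
ISO: 200 → 250 → 320 → 400 → 500 → 640 → 800 → 1000 → 1250 → 1600 → 2000 → 2500.

ISO 2500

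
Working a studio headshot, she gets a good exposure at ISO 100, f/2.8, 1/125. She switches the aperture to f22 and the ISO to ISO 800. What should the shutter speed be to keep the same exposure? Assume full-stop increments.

Aperture: f/2.8 → f/4 → f/5.6 → f/8 → f/11 → f/16 → f/22 — 6 stops stopped down (darker).
ISO: 100 → 200 → 400 → 800 — 3 stops raised (brighter).
Net change so far: 3 stops darker. Offset with the shutter speed: 1/125 → 1/60 → 1/30 → 1/15.

1/15s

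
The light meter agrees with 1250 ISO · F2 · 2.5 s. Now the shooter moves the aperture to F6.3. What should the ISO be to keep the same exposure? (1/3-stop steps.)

Aperture: f/2 → f/2.2 → f/2.5 → f/2.8 → f/3.2 → f/3.5 → f/4 → f/4.5 → f/5 → f/5.6 → f/6.3 — 3 1/3 stops stopped down (darker).
Need 3 1/3 stops brighter from the ISO: 1250 → 1600 → 2000 → 2500 → 3200 → 4000 → 5000 → 6400 → 8000 → 10000 → 12800.

ISO 12800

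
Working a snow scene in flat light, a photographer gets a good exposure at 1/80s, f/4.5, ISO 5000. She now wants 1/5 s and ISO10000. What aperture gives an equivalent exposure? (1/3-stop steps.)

Shutter speed: 1/80 → 1/60 → 1/50 → 1/40 → 1/30 → 1/25 → 1/20 → 1/15 → 1/13 → 1/10 → 1/8 → 1/6 → 1/5 — 4 stops longer (brighter).
ISO: 5000 → 6400 → 8000 → 10000 — 1 stop raised (brighter).
Net change so far: 5 stops brighter. Offset with the aperture: f/4.5 → f/5 → f/5.6 → f/6.3 → f/7.1 → f/8 → f/9 → f/10 → f/11 → f/13 → f/14 → f/16 → f/18 → f/20 → f/22 → f/25.

f/25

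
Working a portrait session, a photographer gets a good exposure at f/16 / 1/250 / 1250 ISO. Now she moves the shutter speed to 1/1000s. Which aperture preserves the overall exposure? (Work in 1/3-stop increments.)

f/8

Shutter speed: 1/250 → 1/320 → 1/400 → 1/500 → 1/640 → 1/800 → 1/1000 — 2 stops shorter (darker).
Need 2 stops brighter from the aperture: f/16 → f/14 → f/13 → f/11 → f/10 → f/9 → f/8.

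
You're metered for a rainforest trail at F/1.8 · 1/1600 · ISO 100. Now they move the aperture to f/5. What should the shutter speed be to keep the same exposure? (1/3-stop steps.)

1/200s

Aperture: f/1.8 → f/2 → f/2.2 → f/2.5 → f/2.8 → f/3.2 → f/3.5 → f/4 → f/4.5 → f/5 — 3 stops stopped down (darker).
Need 3 stops brighter from the shutter speed: 1/1600 → 1/1250 → 1/1000 → 1/800 → 1/640 → 1/500 → 1/400 → 1/320 → 1/250 → 1/200.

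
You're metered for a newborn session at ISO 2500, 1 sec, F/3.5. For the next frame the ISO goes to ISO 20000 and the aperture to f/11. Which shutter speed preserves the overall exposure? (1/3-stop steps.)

1.3 s

ISO: 2500 → 3200 → 4000 → 5000 → 6400 → 8000 → 10000 → 12800 → 16000 → 20000 — 3 stops raised (brighter).
Aperture: f/3.5 → f/4 → f/4.5 → f/5 → f/5.6 → f/6.3 → f/7.1 → f/8 → f/9 → f/10 → f/11 — 3 1/3 stops smaller aperture (darker).
Net change so far: 1/3 stop darker. Offset with the shutter speed: 1 → 1.3.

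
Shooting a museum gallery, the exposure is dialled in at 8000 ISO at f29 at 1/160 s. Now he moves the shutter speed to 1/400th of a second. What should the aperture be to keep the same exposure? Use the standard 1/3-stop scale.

Shutter speed: 1/160 → 1/200 → 1/250 → 1/320 → 1/400 — 1 1/3 stops faster (darker).
Need 1 1/3 stops brighter from the aperture: f/29 → f/25 → f/22 → f/20 → f/18.

f/18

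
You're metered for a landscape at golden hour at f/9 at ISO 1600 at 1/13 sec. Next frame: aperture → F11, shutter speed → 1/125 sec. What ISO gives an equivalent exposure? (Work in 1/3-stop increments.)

ISO 25600

Aperture: f/9 → f/10 → f/11 — 2/3 stop stopped down (darker).
Shutter speed: 1/13 → 1/15 → 1/20 → 1/25 → 1/30 → 1/40 → 1/50 → 1/60 → 1/80 → 1/100 → 1/125 — 3 1/3 stops faster (darker).
Net change so far: 4 stops darker. Offset with the ISO: 1600 → 2000 → 2500 → 3200 → 4000 → 5000 → 6400 → 8000 → 10000 → 12800 → 16000 → 20000 → 25600.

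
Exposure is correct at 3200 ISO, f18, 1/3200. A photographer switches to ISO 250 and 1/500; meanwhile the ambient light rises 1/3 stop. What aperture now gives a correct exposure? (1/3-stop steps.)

Scene light: 1/3 stop brighter.
ISO: 3200 → 2500 → 2000 → 1600 → 1250 → 1000 → 800 → 640 → 500 → 400 → 320 → 250 — 3 2/3 stops lower (darker).
Shutter speed: 1/3200 → 1/2500 → 1/2000 → 1/1600 → 1/1250 → 1/1000 → 1/800 → 1/640 → 1/500 — 2 2/3 stops longer (brighter).
Net so far: 2/3 stop darker. Aperture: f/18 → f/16 → f/14.

f/14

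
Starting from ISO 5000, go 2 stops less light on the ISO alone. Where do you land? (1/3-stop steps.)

ISO 1250

ISO: 5000 → 4000 → 3200 → 2500 → 2000 → 1600 → 1250 — 2 stops dropped (darker).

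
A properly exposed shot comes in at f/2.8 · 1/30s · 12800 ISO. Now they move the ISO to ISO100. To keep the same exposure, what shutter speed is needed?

ISO: 12800 → 6400 → 3200 → 1600 → 800 → 400 → 200 → 100 — 7 stops dropped (darker).
Need 7 stops brighter from the shutter speed: 1/30 → 1/15 → 1/8 → 1/4 → 1/2 → 1 → 2 → 4.

4 s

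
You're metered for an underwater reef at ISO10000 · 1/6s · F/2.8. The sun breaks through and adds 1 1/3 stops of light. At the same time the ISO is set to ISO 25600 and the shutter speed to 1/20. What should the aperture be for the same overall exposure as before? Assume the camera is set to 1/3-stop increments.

Scene light: 1 1/3 stops brighter.
ISO: 10000 → 12800 → 16000 → 20000 → 25600 — 1 1/3 stops higher (brighter).
Shutter speed: 1/6 → 1/8 → 1/10 → 1/13 → 1/15 → 1/20 — 1 2/3 stops faster (darker).
Net so far: 1 stop brighter. Aperture: f/2.8 → f/3.2 → f/3.5 → f/4.

f/4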